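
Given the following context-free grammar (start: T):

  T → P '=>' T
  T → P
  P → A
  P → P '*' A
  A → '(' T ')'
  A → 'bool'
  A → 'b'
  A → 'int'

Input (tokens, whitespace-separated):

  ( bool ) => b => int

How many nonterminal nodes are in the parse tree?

[T [P [A ( [T [P [A bool]]] )]] => [T [P [A b]] => [T [P [A int]]]]]

12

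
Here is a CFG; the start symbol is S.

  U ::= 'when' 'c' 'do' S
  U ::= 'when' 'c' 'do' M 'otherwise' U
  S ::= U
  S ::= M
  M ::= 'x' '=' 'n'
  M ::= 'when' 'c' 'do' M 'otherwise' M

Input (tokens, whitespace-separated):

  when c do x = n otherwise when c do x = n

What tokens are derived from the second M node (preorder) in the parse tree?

[S [U when c do [M x = n] otherwise [U when c do [S [M x = n]]]]]

x = n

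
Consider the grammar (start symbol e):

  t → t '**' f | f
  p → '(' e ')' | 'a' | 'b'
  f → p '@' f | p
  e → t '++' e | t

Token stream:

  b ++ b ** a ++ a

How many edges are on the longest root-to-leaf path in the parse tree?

6

[e [t [f [p b]]] ++ [e [t [t [f [p b]]] ** [f [p a]]] ++ [e [t [f [p a]]]]]]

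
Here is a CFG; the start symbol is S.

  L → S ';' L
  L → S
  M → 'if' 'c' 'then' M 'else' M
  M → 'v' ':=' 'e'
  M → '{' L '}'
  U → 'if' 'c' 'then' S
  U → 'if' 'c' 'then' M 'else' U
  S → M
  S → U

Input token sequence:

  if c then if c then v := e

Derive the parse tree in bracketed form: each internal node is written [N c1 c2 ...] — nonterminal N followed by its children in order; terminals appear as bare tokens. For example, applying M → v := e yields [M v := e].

[S [U if c then [S [U if c then [S [M v := e]]]]]]

S
U
if c then S
if c then U
if c then if c then S
if c then if c then M
if c then if c then v := e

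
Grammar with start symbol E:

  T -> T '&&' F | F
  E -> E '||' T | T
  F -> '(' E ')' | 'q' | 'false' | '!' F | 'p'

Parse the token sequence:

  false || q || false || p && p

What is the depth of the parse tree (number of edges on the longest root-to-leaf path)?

[E [E [E [E [T [F false]]] || [T [F q]]] || [T [F false]]] || [T [T [F p]] && [F p]]]

6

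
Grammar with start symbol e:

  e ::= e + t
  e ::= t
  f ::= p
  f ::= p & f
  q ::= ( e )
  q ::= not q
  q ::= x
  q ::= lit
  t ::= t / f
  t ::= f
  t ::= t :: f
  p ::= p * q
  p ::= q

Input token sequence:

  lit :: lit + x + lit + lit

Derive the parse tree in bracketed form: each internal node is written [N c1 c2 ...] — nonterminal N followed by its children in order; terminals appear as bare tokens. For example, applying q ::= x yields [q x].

[e [e [e [e [t [t [f [p [q lit]]]] :: [f [p [q lit]]]]] + [t [f [p [q x]]]]] + [t [f [p [q lit]]]]] + [t [f [p [q lit]]]]]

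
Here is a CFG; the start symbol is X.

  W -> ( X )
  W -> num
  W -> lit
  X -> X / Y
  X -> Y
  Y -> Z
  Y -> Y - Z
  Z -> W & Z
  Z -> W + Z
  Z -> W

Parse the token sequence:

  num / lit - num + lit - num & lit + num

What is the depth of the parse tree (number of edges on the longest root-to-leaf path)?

6

[X [X [Y [Z [W num]]]] / [Y [Y [Y [Z [W lit]]] - [Z [W num] + [Z [W lit]]]] - [Z [W num] & [Z [W lit] + [Z [W num]]]]]]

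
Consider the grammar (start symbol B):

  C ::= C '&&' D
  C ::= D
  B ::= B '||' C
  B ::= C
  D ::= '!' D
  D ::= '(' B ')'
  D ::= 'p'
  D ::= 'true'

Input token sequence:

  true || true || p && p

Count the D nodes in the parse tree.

4

[B [B [B [C [D true]]] || [C [D true]]] || [C [C [D p]] && [D p]]]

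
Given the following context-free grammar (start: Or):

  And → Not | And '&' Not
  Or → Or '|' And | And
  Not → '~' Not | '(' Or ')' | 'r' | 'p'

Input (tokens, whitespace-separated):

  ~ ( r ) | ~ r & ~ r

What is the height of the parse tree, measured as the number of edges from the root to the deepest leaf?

8

[Or [Or [And [Not ~ [Not ( [Or [And [Not r]]] )]]]] | [And [And [Not ~ [Not r]]] & [Not ~ [Not r]]]]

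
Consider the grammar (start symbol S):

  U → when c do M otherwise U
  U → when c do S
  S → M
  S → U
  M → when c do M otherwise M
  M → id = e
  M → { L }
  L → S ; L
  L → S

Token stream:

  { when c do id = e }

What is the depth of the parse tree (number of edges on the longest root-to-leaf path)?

7

[S [M { [L [S [U when c do [S [M id = e]]]]] }]]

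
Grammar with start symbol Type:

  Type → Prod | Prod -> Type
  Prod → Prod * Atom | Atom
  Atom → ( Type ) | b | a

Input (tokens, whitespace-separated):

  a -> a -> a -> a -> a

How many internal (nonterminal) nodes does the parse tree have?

15

[Type [Prod [Atom a]] -> [Type [Prod [Atom a]] -> [Type [Prod [Atom a]] -> [Type [Prod [Atom a]] -> [Type [Prod [Atom a]]]]]]]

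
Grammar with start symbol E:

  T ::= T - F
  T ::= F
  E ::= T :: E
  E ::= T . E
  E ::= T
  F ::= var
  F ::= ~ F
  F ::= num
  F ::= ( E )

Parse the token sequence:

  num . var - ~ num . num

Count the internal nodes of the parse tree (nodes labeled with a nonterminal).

[E [T [F num]] . [E [T [T [F var]] - [F ~ [F num]]] . [E [T [F num]]]]]

12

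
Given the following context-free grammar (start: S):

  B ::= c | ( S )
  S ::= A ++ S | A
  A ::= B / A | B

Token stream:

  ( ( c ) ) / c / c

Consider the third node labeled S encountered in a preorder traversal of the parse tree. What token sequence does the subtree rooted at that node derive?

c

[S [A [B ( [S [A [B ( [S [A [B c]]] )]]] )] / [A [B c] / [A [B c]]]]]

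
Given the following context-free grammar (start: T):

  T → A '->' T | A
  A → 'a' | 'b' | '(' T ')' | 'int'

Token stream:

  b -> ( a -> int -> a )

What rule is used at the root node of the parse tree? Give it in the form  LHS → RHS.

T → A '->' T

[T [A b] -> [T [A ( [T [A a] -> [T [A int] -> [T [A a]]]] )]]]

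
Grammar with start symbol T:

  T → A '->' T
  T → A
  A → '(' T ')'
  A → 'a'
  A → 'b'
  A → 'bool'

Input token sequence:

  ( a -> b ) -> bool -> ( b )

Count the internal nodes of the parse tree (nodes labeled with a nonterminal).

[T [A ( [T [A a] -> [T [A b]]] )] -> [T [A bool] -> [T [A ( [T [A b]] )]]]]

12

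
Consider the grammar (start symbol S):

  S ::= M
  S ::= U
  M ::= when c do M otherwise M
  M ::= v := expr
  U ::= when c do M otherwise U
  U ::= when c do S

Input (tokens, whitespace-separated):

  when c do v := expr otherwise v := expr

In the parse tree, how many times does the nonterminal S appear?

1

[S [M when c do [M v := expr] otherwise [M v := expr]]]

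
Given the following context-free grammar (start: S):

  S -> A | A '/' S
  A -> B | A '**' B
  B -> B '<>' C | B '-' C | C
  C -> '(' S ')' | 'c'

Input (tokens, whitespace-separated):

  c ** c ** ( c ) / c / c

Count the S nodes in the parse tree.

[S [A [A [A [B [C c]]] ** [B [C c]]] ** [B [C ( [S [A [B [C c]]]] )]]] / [S [A [B [C c]]] / [S [A [B [C c]]]]]]

4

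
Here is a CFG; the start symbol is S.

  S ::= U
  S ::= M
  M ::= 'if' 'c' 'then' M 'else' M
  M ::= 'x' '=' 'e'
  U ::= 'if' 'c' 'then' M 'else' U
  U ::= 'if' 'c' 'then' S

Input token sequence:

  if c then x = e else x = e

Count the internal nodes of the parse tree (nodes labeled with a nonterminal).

[S [M if c then [M x = e] else [M x = e]]]

4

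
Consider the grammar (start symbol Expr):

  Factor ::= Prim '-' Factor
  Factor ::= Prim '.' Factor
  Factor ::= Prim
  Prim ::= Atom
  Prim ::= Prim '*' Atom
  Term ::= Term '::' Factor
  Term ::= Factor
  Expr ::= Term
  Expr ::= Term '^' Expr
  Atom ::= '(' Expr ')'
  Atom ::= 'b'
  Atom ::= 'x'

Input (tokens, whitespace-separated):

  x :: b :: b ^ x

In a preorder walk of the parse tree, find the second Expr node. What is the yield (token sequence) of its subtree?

x

[Expr [Term [Term [Term [Factor [Prim [Atom x]]]] :: [Factor [Prim [Atom b]]]] :: [Factor [Prim [Atom b]]]] ^ [Expr [Term [Factor [Prim [Atom x]]]]]]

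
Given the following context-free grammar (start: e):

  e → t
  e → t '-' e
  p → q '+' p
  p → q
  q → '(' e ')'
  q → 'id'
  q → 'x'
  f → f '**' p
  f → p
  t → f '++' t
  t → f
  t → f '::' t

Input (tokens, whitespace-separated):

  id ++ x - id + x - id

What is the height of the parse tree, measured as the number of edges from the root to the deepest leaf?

[e [t [f [p [q id]]] ++ [t [f [p [q x]]]]] - [e [t [f [p [q id] + [p [q x]]]]] - [e [t [f [p [q id]]]]]]]

7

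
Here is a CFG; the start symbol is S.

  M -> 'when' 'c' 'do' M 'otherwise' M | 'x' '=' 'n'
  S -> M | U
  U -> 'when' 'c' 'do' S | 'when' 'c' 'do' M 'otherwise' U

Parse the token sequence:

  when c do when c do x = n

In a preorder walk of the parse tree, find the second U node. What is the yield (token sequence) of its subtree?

when c do x = n

[S [U when c do [S [U when c do [S [M x = n]]]]]]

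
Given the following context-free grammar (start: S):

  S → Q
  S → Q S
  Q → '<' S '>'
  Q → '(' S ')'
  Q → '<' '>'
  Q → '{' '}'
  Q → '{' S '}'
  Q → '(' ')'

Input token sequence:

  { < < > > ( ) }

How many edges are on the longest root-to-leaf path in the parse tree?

[S [Q { [S [Q < [S [Q < >]] >] [S [Q ( )]]] }]]

6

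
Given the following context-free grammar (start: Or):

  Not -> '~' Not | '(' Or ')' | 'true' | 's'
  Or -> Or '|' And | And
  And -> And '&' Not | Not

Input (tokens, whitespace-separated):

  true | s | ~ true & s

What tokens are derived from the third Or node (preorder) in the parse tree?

true

[Or [Or [Or [And [Not true]]] | [And [Not s]]] | [And [And [Not ~ [Not true]]] & [Not s]]]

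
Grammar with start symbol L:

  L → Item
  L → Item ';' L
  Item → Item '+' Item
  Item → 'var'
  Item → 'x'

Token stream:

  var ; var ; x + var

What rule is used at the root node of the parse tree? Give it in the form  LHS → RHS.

L → Item ';' L

[L [Item var] ; [L [Item var] ; [L [Item [Item x] + [Item var]]]]]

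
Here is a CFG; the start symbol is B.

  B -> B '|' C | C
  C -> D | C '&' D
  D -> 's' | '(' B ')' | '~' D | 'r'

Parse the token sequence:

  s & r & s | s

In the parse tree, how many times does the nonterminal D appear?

[B [B [C [C [C [D s]] & [D r]] & [D s]]] | [C [D s]]]

4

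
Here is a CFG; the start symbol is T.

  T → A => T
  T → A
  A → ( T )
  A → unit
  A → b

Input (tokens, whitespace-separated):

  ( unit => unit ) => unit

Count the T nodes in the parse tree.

[T [A ( [T [A unit] => [T [A unit]]] )] => [T [A unit]]]

4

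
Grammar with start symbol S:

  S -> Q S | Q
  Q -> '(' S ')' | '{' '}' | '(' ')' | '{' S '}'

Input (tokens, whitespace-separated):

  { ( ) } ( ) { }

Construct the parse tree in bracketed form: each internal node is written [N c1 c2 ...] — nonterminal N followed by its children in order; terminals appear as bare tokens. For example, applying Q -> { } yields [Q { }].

S
Q S
{ S } S
{ Q } S
{ ( ) } S
{ ( ) } Q S
{ ( ) } ( ) S
{ ( ) } ( ) Q
{ ( ) } ( ) { }

[S [Q { [S [Q ( )]] }] [S [Q ( )] [S [Q { }]]]]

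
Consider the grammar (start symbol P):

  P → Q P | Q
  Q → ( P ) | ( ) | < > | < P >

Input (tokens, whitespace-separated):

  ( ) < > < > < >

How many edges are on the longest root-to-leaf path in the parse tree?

5

[P [Q ( )] [P [Q < >] [P [Q < >] [P [Q < >]]]]]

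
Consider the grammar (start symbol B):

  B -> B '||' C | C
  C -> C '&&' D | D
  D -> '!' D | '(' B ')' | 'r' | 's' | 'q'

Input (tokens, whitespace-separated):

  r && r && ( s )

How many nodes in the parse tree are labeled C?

4

[B [C [C [C [D r]] && [D r]] && [D ( [B [C [D s]]] )]]]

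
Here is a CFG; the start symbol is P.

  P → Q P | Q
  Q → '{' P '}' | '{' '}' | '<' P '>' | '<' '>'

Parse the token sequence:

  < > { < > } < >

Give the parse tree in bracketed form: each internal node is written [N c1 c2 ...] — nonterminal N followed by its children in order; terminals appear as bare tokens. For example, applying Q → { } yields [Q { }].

P
Q P
< > P
< > Q P
< > { P } P
< > { Q } P
< > { < > } P
< > { < > } Q
< > { < > } < >

[P [Q < >] [P [Q { [P [Q < >]] }] [P [Q < >]]]]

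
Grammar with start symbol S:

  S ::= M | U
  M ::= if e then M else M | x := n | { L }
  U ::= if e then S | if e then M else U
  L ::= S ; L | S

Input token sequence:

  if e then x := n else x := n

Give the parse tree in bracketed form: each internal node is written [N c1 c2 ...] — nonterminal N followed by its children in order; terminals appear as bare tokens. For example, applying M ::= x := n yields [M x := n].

S
M
if e then M else M
if e then x := n else M
if e then x := n else x := n

[S [M if e then [M x := n] else [M x := n]]]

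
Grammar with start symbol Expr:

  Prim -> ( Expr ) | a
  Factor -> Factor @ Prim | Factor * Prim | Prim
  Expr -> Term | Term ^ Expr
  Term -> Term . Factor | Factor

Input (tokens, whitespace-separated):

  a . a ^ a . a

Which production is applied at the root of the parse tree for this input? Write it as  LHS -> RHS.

Expr -> Term ^ Expr

[Expr [Term [Term [Factor [Prim a]]] . [Factor [Prim a]]] ^ [Expr [Term [Term [Factor [Prim a]]] . [Factor [Prim a]]]]]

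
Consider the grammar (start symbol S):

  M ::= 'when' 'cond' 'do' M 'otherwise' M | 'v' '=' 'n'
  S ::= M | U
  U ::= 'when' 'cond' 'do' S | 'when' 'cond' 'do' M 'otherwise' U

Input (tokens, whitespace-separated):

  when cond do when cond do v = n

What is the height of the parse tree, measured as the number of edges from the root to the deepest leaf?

6

[S [U when cond do [S [U when cond do [S [M v = n]]]]]]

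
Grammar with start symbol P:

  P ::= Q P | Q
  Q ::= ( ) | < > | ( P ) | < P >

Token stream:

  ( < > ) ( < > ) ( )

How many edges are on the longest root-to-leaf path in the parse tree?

[P [Q ( [P [Q < >]] )] [P [Q ( [P [Q < >]] )] [P [Q ( )]]]]

5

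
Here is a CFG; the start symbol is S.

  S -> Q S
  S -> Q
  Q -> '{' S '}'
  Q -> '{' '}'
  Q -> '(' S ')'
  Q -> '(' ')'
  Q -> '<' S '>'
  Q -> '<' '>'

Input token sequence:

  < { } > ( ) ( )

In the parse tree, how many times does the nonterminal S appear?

4

[S [Q < [S [Q { }]] >] [S [Q ( )] [S [Q ( )]]]]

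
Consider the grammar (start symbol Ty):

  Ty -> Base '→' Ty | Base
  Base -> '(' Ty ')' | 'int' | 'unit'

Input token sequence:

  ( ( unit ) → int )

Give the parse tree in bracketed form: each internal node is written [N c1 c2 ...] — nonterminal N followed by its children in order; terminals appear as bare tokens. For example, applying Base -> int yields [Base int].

[Ty [Base ( [Ty [Base ( [Ty [Base unit]] )] → [Ty [Base int]]] )]]

Ty
Base
( Ty )
( Base → Ty )
( ( Ty ) → Ty )
( ( Base ) → Ty )
( ( unit ) → Ty )
( ( unit ) → Base )
( ( unit ) → int )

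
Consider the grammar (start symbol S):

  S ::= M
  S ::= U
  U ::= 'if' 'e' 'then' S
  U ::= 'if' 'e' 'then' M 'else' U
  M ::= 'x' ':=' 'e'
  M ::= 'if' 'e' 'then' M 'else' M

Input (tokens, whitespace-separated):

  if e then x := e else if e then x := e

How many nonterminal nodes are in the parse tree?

[S [U if e then [M x := e] else [U if e then [S [M x := e]]]]]

6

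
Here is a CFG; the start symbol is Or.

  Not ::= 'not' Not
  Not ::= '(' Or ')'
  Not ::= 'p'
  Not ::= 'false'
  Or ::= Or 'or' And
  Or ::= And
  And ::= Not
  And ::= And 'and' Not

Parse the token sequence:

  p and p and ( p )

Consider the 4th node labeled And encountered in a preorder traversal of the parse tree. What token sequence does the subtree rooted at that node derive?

p

[Or [And [And [And [Not p]] and [Not p]] and [Not ( [Or [And [Not p]]] )]]]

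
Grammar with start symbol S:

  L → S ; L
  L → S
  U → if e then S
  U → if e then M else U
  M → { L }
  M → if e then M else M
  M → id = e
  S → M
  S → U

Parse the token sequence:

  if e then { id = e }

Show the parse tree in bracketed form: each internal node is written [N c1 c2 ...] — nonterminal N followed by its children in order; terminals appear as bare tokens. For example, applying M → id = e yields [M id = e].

S
U
if e then S
if e then M
if e then { L }
if e then { S }
if e then { M }
if e then { id = e }

[S [U if e then [S [M { [L [S [M id = e]]] }]]]]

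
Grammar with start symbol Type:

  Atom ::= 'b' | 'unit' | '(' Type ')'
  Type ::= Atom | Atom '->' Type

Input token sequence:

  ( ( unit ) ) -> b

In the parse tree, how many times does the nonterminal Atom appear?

[Type [Atom ( [Type [Atom ( [Type [Atom unit]] )]] )] -> [Type [Atom b]]]

4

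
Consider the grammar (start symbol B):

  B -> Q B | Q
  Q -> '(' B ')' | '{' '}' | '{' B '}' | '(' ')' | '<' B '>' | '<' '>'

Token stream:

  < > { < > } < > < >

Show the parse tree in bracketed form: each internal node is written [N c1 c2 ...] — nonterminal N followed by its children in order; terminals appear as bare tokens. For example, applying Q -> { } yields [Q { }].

[B [Q < >] [B [Q { [B [Q < >]] }] [B [Q < >] [B [Q < >]]]]]

B
Q B
< > B
< > Q B
< > { B } B
< > { Q } B
< > { < > } B
< > { < > } Q B
< > { < > } < > B
< > { < > } < > Q
< > { < > } < > < >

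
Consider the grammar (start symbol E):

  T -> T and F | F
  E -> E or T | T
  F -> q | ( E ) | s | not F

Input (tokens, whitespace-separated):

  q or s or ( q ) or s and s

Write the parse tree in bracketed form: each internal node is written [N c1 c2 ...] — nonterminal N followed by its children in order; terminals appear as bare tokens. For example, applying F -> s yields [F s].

[E [E [E [E [T [F q]]] or [T [F s]]] or [T [F ( [E [T [F q]]] )]]] or [T [T [F s]] and [F s]]]

E
E or T
E or T or T
E or T or T or T
T or T or T or T
F or T or T or T
q or T or T or T
q or F or T or T
q or s or T or T
q or s or F or T
q or s or ( E ) or T
q or s or ( T ) or T
q or s or ( F ) or T
q or s or ( q ) or T
q or s or ( q ) or T and F
q or s or ( q ) or F and F
q or s or ( q ) or s and F
q or s or ( q ) or s and s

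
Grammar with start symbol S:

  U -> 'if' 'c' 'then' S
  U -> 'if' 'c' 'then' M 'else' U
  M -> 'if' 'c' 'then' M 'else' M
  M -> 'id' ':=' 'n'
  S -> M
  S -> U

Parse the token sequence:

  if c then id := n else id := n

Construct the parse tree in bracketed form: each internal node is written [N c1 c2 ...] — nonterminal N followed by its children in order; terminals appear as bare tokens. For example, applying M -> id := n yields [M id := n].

[S [M if c then [M id := n] else [M id := n]]]

S
M
if c then M else M
if c then id := n else M
if c then id := n else id := n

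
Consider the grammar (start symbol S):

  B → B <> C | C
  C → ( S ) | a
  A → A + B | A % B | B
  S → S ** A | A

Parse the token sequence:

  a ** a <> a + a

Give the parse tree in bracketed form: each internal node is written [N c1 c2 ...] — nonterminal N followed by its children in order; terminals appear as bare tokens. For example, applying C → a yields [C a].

[S [S [A [B [C a]]]] ** [A [A [B [B [C a]] <> [C a]]] + [B [C a]]]]

S
S ** A
A ** A
B ** A
C ** A
a ** A
a ** A + B
a ** B + B
a ** B <> C + B
a ** C <> C + B
a ** a <> C + B
a ** a <> a + B
a ** a <> a + C
a ** a <> a + a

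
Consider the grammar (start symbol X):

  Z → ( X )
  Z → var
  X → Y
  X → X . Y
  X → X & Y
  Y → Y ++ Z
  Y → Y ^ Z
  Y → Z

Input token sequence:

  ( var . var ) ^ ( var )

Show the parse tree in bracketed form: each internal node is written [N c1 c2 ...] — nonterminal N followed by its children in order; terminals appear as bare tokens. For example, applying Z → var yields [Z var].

X
Y
Y ^ Z
Z ^ Z
( X ) ^ Z
( X . Y ) ^ Z
( Y . Y ) ^ Z
( Z . Y ) ^ Z
( var . Y ) ^ Z
( var . Z ) ^ Z
( var . var ) ^ Z
( var . var ) ^ ( X )
( var . var ) ^ ( Y )
( var . var ) ^ ( Z )
( var . var ) ^ ( var )

[X [Y [Y [Z ( [X [X [Y [Z var]]] . [Y [Z var]]] )]] ^ [Z ( [X [Y [Z var]]] )]]]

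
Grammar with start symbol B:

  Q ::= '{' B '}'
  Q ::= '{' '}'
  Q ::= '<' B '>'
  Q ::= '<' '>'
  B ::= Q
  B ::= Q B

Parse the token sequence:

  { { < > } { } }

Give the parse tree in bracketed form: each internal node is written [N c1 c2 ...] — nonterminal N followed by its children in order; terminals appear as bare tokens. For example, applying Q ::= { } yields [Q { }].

[B [Q { [B [Q { [B [Q < >]] }] [B [Q { }]]] }]]

B
Q
{ B }
{ Q B }
{ { B } B }
{ { Q } B }
{ { < > } B }
{ { < > } Q }
{ { < > } { } }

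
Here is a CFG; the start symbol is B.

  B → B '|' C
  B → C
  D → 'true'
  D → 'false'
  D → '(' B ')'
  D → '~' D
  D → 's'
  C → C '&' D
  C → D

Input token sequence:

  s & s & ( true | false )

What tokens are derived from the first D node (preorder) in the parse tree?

[B [C [C [C [D s]] & [D s]] & [D ( [B [B [C [D true]]] | [C [D false]]] )]]]

s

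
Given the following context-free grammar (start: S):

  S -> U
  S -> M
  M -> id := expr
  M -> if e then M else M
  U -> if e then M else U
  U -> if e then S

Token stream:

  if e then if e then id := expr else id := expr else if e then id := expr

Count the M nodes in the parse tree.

4

[S [U if e then [M if e then [M id := expr] else [M id := expr]] else [U if e then [S [M id := expr]]]]]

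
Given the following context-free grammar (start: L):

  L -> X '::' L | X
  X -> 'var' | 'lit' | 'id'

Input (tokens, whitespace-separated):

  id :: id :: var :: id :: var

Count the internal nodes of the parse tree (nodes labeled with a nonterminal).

10

[L [X id] :: [L [X id] :: [L [X var] :: [L [X id] :: [L [X var]]]]]]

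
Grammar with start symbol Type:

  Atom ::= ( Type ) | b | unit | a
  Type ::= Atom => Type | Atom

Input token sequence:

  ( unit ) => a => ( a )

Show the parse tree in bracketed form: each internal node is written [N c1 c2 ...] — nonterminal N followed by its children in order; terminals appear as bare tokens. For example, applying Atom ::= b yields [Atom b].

Type
Atom => Type
( Type ) => Type
( Atom ) => Type
( unit ) => Type
( unit ) => Atom => Type
( unit ) => a => Type
( unit ) => a => Atom
( unit ) => a => ( Type )
( unit ) => a => ( Atom )
( unit ) => a => ( a )

[Type [Atom ( [Type [Atom unit]] )] => [Type [Atom a] => [Type [Atom ( [Type [Atom a]] )]]]]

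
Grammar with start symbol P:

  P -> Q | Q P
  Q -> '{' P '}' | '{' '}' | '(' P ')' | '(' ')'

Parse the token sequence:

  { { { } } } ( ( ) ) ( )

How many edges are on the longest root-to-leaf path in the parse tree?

[P [Q { [P [Q { [P [Q { }]] }]] }] [P [Q ( [P [Q ( )]] )] [P [Q ( )]]]]

6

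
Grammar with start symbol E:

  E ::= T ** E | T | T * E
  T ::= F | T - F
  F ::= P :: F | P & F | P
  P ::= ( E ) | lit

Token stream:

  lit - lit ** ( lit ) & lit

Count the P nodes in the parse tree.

5

[E [T [T [F [P lit]]] - [F [P lit]]] ** [E [T [F [P ( [E [T [F [P lit]]]] )] & [F [P lit]]]]]]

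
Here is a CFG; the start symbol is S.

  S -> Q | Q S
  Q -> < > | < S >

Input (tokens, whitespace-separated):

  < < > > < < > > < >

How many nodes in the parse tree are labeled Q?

5

[S [Q < [S [Q < >]] >] [S [Q < [S [Q < >]] >] [S [Q < >]]]]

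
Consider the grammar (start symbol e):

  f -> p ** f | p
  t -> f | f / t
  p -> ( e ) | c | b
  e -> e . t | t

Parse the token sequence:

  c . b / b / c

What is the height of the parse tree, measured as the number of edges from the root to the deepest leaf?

[e [e [t [f [p c]]]] . [t [f [p b]] / [t [f [p b]] / [t [f [p c]]]]]]

6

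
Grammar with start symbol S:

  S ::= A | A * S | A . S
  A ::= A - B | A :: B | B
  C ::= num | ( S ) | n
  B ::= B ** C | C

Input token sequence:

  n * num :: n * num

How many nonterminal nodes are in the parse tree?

[S [A [B [C n]]] * [S [A [A [B [C num]]] :: [B [C n]]] * [S [A [B [C num]]]]]]

15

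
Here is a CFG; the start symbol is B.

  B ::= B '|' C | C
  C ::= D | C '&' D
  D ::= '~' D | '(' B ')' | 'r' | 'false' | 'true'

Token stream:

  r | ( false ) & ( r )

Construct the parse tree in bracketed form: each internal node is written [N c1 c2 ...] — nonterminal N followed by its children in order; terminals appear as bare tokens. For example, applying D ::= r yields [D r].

B
B | C
C | C
D | C
r | C
r | C & D
r | D & D
r | ( B ) & D
r | ( C ) & D
r | ( D ) & D
r | ( false ) & D
r | ( false ) & ( B )
r | ( false ) & ( C )
r | ( false ) & ( D )
r | ( false ) & ( r )

[B [B [C [D r]]] | [C [C [D ( [B [C [D false]]] )]] & [D ( [B [C [D r]]] )]]]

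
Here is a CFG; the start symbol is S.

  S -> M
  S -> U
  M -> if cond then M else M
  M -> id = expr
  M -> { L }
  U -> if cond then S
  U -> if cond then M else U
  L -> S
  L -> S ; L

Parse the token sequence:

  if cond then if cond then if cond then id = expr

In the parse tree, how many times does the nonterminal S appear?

[S [U if cond then [S [U if cond then [S [U if cond then [S [M id = expr]]]]]]]]

4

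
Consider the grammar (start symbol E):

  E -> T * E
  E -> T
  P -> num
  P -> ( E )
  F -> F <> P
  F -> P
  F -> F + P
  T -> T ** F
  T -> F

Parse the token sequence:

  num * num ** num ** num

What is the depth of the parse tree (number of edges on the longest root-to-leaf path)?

[E [T [F [P num]]] * [E [T [T [T [F [P num]]] ** [F [P num]]] ** [F [P num]]]]]

7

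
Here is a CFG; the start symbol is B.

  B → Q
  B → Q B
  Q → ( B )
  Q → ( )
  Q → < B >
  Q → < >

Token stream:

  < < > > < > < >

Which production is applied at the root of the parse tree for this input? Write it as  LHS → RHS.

B → Q B

[B [Q < [B [Q < >]] >] [B [Q < >] [B [Q < >]]]]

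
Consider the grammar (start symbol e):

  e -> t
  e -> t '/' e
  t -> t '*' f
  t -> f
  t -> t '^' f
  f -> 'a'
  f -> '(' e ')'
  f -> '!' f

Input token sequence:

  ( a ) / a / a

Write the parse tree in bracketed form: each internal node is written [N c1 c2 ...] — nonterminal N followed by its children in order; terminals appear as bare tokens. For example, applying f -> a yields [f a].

e
t / e
f / e
( e ) / e
( t ) / e
( f ) / e
( a ) / e
( a ) / t / e
( a ) / f / e
( a ) / a / e
( a ) / a / t
( a ) / a / f
( a ) / a / a

[e [t [f ( [e [t [f a]]] )]] / [e [t [f a]] / [e [t [f a]]]]]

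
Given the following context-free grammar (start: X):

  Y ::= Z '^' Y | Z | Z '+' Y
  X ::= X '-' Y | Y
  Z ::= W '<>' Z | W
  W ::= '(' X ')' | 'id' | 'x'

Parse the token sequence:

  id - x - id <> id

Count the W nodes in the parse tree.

4

[X [X [X [Y [Z [W id]]]] - [Y [Z [W x]]]] - [Y [Z [W id] <> [Z [W id]]]]]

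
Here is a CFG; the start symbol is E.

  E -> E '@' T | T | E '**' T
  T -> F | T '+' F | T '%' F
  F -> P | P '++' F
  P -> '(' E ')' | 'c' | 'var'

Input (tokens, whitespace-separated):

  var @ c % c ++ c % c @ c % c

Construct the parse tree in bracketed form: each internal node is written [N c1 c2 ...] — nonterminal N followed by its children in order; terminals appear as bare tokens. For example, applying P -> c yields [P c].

E
E @ T
E @ T @ T
T @ T @ T
F @ T @ T
P @ T @ T
var @ T @ T
var @ T % F @ T
var @ T % F % F @ T
var @ F % F % F @ T
var @ P % F % F @ T
var @ c % F % F @ T
var @ c % P ++ F % F @ T
var @ c % c ++ F % F @ T
var @ c % c ++ P % F @ T
var @ c % c ++ c % F @ T
var @ c % c ++ c % P @ T
var @ c % c ++ c % c @ T
var @ c % c ++ c % c @ T % F
var @ c % c ++ c % c @ F % F
var @ c % c ++ c % c @ P % F
var @ c % c ++ c % c @ c % F
var @ c % c ++ c % c @ c % P
var @ c % c ++ c % c @ c % c

[E [E [E [T [F [P var]]]] @ [T [T [T [F [P c]]] % [F [P c] ++ [F [P c]]]] % [F [P c]]]] @ [T [T [F [P c]]] % [F [P c]]]]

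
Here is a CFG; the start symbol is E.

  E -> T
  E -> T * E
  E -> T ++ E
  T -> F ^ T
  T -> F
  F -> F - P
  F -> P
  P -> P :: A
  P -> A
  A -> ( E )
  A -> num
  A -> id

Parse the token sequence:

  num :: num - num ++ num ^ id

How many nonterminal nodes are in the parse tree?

19

[E [T [F [F [P [P [A num]] :: [A num]]] - [P [A num]]]] ++ [E [T [F [P [A num]]] ^ [T [F [P [A id]]]]]]]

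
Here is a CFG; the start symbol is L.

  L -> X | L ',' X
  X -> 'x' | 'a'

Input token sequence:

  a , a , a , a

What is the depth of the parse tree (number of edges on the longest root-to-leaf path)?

[L [L [L [L [X a]] , [X a]] , [X a]] , [X a]]

5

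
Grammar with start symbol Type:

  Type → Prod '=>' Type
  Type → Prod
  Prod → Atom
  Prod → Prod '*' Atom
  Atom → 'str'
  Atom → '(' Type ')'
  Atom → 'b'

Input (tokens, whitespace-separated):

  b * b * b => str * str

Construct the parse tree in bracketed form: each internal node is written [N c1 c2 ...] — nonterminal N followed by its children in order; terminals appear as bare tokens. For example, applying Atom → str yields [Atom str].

[Type [Prod [Prod [Prod [Atom b]] * [Atom b]] * [Atom b]] => [Type [Prod [Prod [Atom str]] * [Atom str]]]]

Type
Prod => Type
Prod * Atom => Type
Prod * Atom * Atom => Type
Atom * Atom * Atom => Type
b * Atom * Atom => Type
b * b * Atom => Type
b * b * b => Type
b * b * b => Prod
b * b * b => Prod * Atom
b * b * b => Atom * Atom
b * b * b => str * Atom
b * b * b => str * str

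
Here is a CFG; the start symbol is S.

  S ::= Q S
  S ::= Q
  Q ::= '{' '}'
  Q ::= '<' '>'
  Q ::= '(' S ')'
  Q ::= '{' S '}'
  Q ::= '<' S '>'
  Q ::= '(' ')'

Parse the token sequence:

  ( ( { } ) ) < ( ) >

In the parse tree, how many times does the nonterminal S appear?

[S [Q ( [S [Q ( [S [Q { }]] )]] )] [S [Q < [S [Q ( )]] >]]]

5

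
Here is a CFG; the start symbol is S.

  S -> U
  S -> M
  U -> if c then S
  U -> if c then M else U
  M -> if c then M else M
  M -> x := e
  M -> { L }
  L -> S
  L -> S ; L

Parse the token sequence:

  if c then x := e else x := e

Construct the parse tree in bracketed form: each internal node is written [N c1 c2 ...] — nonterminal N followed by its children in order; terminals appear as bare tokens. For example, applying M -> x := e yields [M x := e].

S
M
if c then M else M
if c then x := e else M
if c then x := e else x := e

[S [M if c then [M x := e] else [M x := e]]]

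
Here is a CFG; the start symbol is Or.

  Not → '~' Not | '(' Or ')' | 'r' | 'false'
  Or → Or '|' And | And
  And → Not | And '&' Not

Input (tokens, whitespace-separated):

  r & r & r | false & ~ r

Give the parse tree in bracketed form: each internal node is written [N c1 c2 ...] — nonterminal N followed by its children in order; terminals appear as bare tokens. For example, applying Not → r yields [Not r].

[Or [Or [And [And [And [Not r]] & [Not r]] & [Not r]]] | [And [And [Not false]] & [Not ~ [Not r]]]]

Or
Or | And
And | And
And & Not | And
And & Not & Not | And
Not & Not & Not | And
r & Not & Not | And
r & r & Not | And
r & r & r | And
r & r & r | And & Not
r & r & r | Not & Not
r & r & r | false & Not
r & r & r | false & ~ Not
r & r & r | false & ~ r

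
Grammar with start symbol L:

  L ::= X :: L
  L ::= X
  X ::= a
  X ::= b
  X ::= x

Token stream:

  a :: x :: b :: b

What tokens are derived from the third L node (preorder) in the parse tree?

[L [X a] :: [L [X x] :: [L [X b] :: [L [X b]]]]]

b :: b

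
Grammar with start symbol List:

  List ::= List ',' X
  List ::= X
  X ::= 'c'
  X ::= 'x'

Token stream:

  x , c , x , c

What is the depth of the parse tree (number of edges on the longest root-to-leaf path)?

5

[List [List [List [List [X x]] , [X c]] , [X x]] , [X c]]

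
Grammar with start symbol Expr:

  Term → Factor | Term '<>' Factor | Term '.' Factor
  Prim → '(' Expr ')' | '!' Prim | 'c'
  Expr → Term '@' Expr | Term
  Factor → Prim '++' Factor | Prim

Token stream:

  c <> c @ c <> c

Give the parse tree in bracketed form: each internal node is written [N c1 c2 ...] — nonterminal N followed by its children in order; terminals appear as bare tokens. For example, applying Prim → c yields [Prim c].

Expr
Term @ Expr
Term <> Factor @ Expr
Factor <> Factor @ Expr
Prim <> Factor @ Expr
c <> Factor @ Expr
c <> Prim @ Expr
c <> c @ Expr
c <> c @ Term
c <> c @ Term <> Factor
c <> c @ Factor <> Factor
c <> c @ Prim <> Factor
c <> c @ c <> Factor
c <> c @ c <> Prim
c <> c @ c <> c

[Expr [Term [Term [Factor [Prim c]]] <> [Factor [Prim c]]] @ [Expr [Term [Term [Factor [Prim c]]] <> [Factor [Prim c]]]]]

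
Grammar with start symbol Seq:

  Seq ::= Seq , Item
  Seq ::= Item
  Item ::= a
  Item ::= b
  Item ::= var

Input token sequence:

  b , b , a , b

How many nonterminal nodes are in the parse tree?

8

[Seq [Seq [Seq [Seq [Item b]] , [Item b]] , [Item a]] , [Item b]]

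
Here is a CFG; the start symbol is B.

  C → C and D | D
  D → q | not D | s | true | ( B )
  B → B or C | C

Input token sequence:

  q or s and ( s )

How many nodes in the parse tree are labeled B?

[B [B [C [D q]]] or [C [C [D s]] and [D ( [B [C [D s]]] )]]]

3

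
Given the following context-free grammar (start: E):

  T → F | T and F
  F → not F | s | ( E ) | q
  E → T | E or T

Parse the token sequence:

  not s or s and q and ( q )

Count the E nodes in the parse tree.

3

[E [E [T [F not [F s]]]] or [T [T [T [F s]] and [F q]] and [F ( [E [T [F q]]] )]]]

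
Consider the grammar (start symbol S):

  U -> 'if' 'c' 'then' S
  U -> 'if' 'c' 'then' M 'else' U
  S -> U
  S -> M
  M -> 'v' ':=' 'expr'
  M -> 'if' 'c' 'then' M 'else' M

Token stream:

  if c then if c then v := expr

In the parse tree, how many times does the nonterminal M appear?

[S [U if c then [S [U if c then [S [M v := expr]]]]]]

1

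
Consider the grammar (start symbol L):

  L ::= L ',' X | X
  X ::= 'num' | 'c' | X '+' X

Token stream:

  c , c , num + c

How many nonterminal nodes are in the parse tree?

8

[L [L [L [X c]] , [X c]] , [X [X num] + [X c]]]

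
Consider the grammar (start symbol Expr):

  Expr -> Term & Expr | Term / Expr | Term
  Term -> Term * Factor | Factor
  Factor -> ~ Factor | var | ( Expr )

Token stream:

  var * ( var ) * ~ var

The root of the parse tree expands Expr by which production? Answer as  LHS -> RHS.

[Expr [Term [Term [Term [Factor var]] * [Factor ( [Expr [Term [Factor var]]] )]] * [Factor ~ [Factor var]]]]

Expr -> Term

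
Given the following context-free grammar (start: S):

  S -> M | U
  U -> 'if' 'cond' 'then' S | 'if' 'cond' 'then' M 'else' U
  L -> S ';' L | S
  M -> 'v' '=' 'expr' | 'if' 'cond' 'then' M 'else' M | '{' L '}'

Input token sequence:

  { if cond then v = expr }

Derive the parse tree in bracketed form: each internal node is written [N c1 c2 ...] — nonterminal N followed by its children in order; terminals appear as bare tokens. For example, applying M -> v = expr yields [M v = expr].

[S [M { [L [S [U if cond then [S [M v = expr]]]]] }]]

S
M
{ L }
{ S }
{ U }
{ if cond then S }
{ if cond then M }
{ if cond then v = expr }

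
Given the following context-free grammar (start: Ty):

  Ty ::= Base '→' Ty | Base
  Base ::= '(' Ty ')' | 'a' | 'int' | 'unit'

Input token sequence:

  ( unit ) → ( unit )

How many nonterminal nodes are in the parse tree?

[Ty [Base ( [Ty [Base unit]] )] → [Ty [Base ( [Ty [Base unit]] )]]]

8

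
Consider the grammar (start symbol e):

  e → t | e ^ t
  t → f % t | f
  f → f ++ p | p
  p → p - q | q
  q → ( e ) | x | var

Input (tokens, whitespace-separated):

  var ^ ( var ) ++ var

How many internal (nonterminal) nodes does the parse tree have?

[e [e [t [f [p [q var]]]]] ^ [t [f [f [p [q ( [e [t [f [p [q var]]]]] )]]] ++ [p [q var]]]]]

18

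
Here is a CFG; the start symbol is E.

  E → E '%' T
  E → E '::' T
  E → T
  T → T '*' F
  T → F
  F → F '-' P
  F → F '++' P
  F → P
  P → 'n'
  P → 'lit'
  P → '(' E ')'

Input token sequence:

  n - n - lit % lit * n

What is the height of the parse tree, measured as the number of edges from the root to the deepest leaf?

7

[E [E [T [F [F [F [P n]] - [P n]] - [P lit]]]] % [T [T [F [P lit]]] * [F [P n]]]]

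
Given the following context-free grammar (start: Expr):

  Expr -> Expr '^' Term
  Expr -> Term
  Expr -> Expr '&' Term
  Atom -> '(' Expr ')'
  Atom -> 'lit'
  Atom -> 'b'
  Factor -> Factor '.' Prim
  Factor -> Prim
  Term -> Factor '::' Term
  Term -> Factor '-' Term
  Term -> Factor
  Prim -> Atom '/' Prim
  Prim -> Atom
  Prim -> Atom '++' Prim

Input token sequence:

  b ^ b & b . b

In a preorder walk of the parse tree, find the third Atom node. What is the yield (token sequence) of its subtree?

b

[Expr [Expr [Expr [Term [Factor [Prim [Atom b]]]]] ^ [Term [Factor [Prim [Atom b]]]]] & [Term [Factor [Factor [Prim [Atom b]]] . [Prim [Atom b]]]]]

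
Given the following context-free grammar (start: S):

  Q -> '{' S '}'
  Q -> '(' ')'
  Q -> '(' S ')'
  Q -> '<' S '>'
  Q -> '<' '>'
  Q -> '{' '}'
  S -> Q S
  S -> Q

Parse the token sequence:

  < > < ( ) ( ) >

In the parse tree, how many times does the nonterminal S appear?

[S [Q < >] [S [Q < [S [Q ( )] [S [Q ( )]]] >]]]

4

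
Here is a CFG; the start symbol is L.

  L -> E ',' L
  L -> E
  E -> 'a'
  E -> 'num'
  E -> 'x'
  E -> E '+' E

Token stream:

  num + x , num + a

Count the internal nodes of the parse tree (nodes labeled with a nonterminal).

8

[L [E [E num] + [E x]] , [L [E [E num] + [E a]]]]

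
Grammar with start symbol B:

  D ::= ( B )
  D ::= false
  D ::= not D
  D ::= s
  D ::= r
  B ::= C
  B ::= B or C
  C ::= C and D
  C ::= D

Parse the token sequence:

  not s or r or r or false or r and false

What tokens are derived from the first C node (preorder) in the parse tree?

[B [B [B [B [B [C [D not [D s]]]] or [C [D r]]] or [C [D r]]] or [C [D false]]] or [C [C [D r]] and [D false]]]

not s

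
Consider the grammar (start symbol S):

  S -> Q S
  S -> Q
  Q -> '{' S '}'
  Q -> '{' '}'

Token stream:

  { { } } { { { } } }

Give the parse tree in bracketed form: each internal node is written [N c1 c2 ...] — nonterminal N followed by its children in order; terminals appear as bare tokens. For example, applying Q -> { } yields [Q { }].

[S [Q { [S [Q { }]] }] [S [Q { [S [Q { [S [Q { }]] }]] }]]]

S
Q S
{ S } S
{ Q } S
{ { } } S
{ { } } Q
{ { } } { S }
{ { } } { Q }
{ { } } { { S } }
{ { } } { { Q } }
{ { } } { { { } } }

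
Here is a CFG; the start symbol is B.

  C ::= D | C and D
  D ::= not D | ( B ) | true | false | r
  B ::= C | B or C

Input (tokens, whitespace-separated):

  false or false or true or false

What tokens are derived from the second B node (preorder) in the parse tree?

false or false or true

[B [B [B [B [C [D false]]] or [C [D false]]] or [C [D true]]] or [C [D false]]]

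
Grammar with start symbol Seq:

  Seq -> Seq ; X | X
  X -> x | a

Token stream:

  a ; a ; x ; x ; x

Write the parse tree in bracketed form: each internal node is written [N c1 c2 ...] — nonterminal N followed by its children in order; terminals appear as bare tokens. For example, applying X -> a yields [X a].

Seq
Seq ; X
Seq ; X ; X
Seq ; X ; X ; X
Seq ; X ; X ; X ; X
X ; X ; X ; X ; X
a ; X ; X ; X ; X
a ; a ; X ; X ; X
a ; a ; x ; X ; X
a ; a ; x ; x ; X
a ; a ; x ; x ; x

[Seq [Seq [Seq [Seq [Seq [X a]] ; [X a]] ; [X x]] ; [X x]] ; [X x]]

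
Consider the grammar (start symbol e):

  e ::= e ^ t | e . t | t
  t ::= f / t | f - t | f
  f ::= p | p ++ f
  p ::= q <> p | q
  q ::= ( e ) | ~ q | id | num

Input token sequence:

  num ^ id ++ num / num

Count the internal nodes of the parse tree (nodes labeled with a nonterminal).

17

[e [e [t [f [p [q num]]]]] ^ [t [f [p [q id]] ++ [f [p [q num]]]] / [t [f [p [q num]]]]]]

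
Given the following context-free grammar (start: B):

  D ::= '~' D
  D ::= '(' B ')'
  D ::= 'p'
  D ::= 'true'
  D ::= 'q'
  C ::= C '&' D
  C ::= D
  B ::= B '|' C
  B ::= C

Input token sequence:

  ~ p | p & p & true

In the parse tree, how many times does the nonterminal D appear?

[B [B [C [D ~ [D p]]]] | [C [C [C [D p]] & [D p]] & [D true]]]

5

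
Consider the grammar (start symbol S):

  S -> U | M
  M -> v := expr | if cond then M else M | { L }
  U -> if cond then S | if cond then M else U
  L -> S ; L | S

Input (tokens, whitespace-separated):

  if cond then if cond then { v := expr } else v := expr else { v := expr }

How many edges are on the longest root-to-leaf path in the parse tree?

[S [M if cond then [M if cond then [M { [L [S [M v := expr]]] }] else [M v := expr]] else [M { [L [S [M v := expr]]] }]]]

7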